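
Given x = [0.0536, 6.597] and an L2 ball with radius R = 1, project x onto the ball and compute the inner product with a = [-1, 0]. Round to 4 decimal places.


Step 1: Compute ||x|| (intermediates to 6 decimals).
||x|| = sqrt(0.0536^2 + 6.597^2) = 6.597218
Step 2: Project.
Since ||x|| > R, scale = R/||x|| = 1/6.597218 = 0.151579, proj(x) = scale * x
proj(x) = [0.008125, 0.999967]
Step 3: Dot product.
a^T * proj(x) = -1*0.008125 + 0*0.999967 = -0.0081


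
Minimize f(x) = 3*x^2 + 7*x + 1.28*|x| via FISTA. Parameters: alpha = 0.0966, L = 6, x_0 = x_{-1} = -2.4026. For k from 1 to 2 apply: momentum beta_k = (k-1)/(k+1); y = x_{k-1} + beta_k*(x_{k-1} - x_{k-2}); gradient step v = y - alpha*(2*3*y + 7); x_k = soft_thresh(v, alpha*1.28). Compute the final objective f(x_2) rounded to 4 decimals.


FISTA on f(x) = 3*x^2 + 7*x + 1.28*|x|
L = 6, alpha = 0.0966
Iteration 1: beta = 0.0, y = -2.4026 + 0.0*(-2.4026 + 2.4026) = -2.4026
  grad(y) = -7.4156, v = y - alpha*grad = -1.6863
  prox(v) = soft_thresh(-1.6863, 0.1236) = -1.5626
Iteration 2: beta = 0.3333, y = -1.5626 + 0.3333*(-1.5626 + 2.4026) = -1.2826
  grad(y) = -0.6956, v = y - alpha*grad = -1.2154
  prox(v) = soft_thresh(-1.2154, 0.1236) = -1.0918
f(x_2) = 3*(-1.0918)^2 + 7*(-1.0918) + 1.28*|-1.0918| = -2.669


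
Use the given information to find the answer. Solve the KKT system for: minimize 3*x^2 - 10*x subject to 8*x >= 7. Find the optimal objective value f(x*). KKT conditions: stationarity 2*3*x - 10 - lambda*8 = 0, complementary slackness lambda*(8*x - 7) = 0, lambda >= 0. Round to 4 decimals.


Step 1: Try lambda = 0 (constraint inactive).
Stationarity: 2*3*x - 10 = 0
x* = 10/(2*3) = 5/3 = 1.6667 (rounded; the exact value 5/3 is used below)
Check constraint: 8*1.6667 = 13.3336 >= 7 -- satisfied.
Step 2: Compute optimal value.
f(x*) = 3*(5/3)^2 - 10*(5/3) = -8.3333


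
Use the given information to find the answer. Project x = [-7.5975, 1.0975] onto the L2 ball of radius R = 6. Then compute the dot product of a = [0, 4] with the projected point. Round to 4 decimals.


Step 1: Compute ||x|| (intermediates to 6 decimals).
||x|| = sqrt((-7.5975)^2 + 1.0975^2) = 7.676361
Step 2: Project.
Since ||x|| > R, scale = R/||x|| = 6/7.676361 = 0.78162, proj(x) = scale * x
proj(x) = [-5.938358, 0.857828]
Step 3: Dot product.
a^T * proj(x) = 0*(-5.938358) + 4*0.857828 = 3.4313


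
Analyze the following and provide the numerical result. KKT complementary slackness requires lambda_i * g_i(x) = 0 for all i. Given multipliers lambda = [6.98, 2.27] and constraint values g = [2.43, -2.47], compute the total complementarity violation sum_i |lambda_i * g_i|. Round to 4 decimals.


KKT complementary slackness check:
lambda_1 * g_1 = 6.98 * 2.43 = 16.9614
lambda_2 * g_2 = 2.27 * -2.47 = -5.6069
Total violation = 16.9614 + 5.6069 = 22.5683


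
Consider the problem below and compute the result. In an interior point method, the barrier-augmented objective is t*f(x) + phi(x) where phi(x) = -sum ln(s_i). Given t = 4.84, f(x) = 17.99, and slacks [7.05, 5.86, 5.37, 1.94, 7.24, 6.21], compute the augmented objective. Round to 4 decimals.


Step 1: Compute log-barrier.
ln values: [1.953, 1.7681, 1.6808, 0.6627, 1.9796, 1.8262]
phi = -(1.953 + 1.7681 + 1.6808 + 0.6627 + 1.9796 + 1.8262) = -9.8705
Step 2: Compute augmented objective.
t*f(x) = 4.84*17.99 = 87.0716
Total = 87.0716 - 9.8705 = 77.2011


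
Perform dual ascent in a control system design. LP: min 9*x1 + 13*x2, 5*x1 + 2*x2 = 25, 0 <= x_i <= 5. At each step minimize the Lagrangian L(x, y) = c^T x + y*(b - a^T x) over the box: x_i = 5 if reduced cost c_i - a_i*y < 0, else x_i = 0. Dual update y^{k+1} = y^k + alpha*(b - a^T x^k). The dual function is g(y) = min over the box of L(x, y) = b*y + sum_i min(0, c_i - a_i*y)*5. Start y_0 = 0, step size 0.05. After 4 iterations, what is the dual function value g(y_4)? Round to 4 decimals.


Dual ascent for LP: min 9*x1 + 13*x2, 5*x1 + 2*x2 = 25, 0 <= x_i <= 5
Step 1: y^k = 0.0, reduced costs: (9.0, 13.0)
  x^k = (0.0, 0.0), subgradient = b - a^T x = 25.0
  y^{k+1} = 0.0 + 0.05*25.0 = 1.25
Step 2: y^k = 1.25, reduced costs: (2.75, 10.5)
  x^k = (0.0, 0.0), subgradient = b - a^T x = 25.0
  y^{k+1} = 1.25 + 0.05*25.0 = 2.5
Step 3: y^k = 2.5, reduced costs: (-3.5, 8.0)
  x^k = (5.0, 0.0), subgradient = b - a^T x = 0.0
  y^{k+1} = 2.5 + 0.05*0.0 = 2.5
Step 4: y^k = 2.5, reduced costs: (-3.5, 8.0)
  x^k = (5.0, 0.0), subgradient = b - a^T x = 0.0
  y^{k+1} = 2.5 + 0.05*0.0 = 2.5
Dual objective at y_4 = 2.5: reduced costs (-3.5, 8.0), box minimizer x = (5.0, 0.0)
g(y_4) = b*y + (c1 - a1*y)*x1 + (c2 - a2*y)*x2 = 25*2.5 + (-3.5)*5.0 + 8.0*0.0 = 62.5 - 17.5 + 0.0 = 45.0


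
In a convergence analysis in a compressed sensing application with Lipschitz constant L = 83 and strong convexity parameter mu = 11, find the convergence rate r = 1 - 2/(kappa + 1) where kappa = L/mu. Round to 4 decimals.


Step 1: Compute the condition number.
kappa = L/mu = 83/11 = 7.5455
Step 2: Compute the convergence rate.
r = 1 - 2/(kappa + 1) = 1 - 2*mu/(L + mu) = (L - mu)/(L + mu) = 72/94 = 0.766


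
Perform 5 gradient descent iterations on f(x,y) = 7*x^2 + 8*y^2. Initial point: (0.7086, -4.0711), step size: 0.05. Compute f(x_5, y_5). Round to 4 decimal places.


Gradient descent on f(x,y) = 7*x^2 + 8*y^2.
Starting point: (0.7086, -4.0711), alpha = 0.05
Step 1: grad_x = 2*7*0.7086 = 9.9204, grad_y = 2*8*-4.0711 = -65.1376
  x_1 = 0.7086 - 0.05*9.9204 = 0.2126
  y_1 = -4.0711 - 0.05*-65.1376 = -0.8142
Step 2: grad_x = 2*7*0.2126 = 2.9761, grad_y = 2*8*-0.8142 = -13.0275
  x_2 = 0.2126 - 0.05*2.9761 = 0.0638
  y_2 = -0.8142 - 0.05*-13.0275 = -0.1628
Step 3: grad_x = 2*7*0.0638 = 0.8928, grad_y = 2*8*-0.1628 = -2.6055
  x_3 = 0.0638 - 0.05*0.8928 = 0.0191
  y_3 = -0.1628 - 0.05*-2.6055 = -0.0326
Step 4: grad_x = 2*7*0.0191 = 0.2679, grad_y = 2*8*-0.0326 = -0.5211
  x_4 = 0.0191 - 0.05*0.2679 = 0.0057
  y_4 = -0.0326 - 0.05*-0.5211 = -0.0065
Step 5: grad_x = 2*7*0.0057 = 0.0804, grad_y = 2*8*-0.0065 = -0.1042
  x_5 = 0.0057 - 0.05*0.0804 = 0.0017
  y_5 = -0.0065 - 0.05*-0.1042 = -0.0013
f(0.0017, -0.0013) = 7*0.0017^2 + 8*(-0.0013)^2 = 0.0


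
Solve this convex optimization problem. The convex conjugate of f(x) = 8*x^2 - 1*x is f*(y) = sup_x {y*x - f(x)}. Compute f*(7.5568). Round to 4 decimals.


f*(y) = sup_x {y*x - a*x^2 - b*x} = sup_x {(y-b)*x - a*x^2}
FOC: (y - b) - 2a*x = 0 => x* = (y - b)/(2a)
x* = (7.5568 + 1)/(2*8) = 0.5348
f*(7.5568) = (y-b)^2/(4a) = (7.5568 + 1)^2/(4*8)
= 73.2188/32 = 2.2881


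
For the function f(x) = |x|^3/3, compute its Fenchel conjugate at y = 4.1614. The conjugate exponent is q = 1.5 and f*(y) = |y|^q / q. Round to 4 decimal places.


The conjugate exponent q satisfies 1/p + 1/q = 1.
p = 3, so q = 3/(3 - 1) = 1.5
|y|^q = 4.1614^1.5 = 8.4891
f*(4.1614) = 8.4891 / 1.5 = 5.6594


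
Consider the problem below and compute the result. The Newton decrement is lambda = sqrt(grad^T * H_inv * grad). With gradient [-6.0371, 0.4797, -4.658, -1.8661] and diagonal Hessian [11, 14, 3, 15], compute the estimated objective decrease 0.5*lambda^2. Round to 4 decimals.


Step 1: H is diagonal, so H^(-1) * g = [-0.5488, 0.0343, -1.5527, -0.1244].
Step 2: g^T H^(-1) g = sum_i g_i^2 / H_ii
  = (-6.0371)^2/11 + (0.4797)^2/14 + (-4.658)^2/3 + (-1.8661)^2/15
  = 3.3133 + 0.0164 + 7.2323 + 0.2322 = 10.7942
Step 3: Objective decrease = 0.5 * g^T H^(-1) g = 5.3971


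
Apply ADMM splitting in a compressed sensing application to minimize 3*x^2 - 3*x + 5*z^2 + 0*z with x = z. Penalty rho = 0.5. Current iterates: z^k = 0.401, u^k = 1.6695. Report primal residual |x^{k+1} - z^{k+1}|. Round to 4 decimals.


ADMM iteration with rho = 0.5, z^k = 0.401, u^k = 1.6695
Step 1: x-update.
Minimize 3*x^2 - 3*x + (0.5/2)*(x - 0.401 + 1.6695)^2
FOC: (2*3 + 0.5)*x = 3 + 0.5*(0.401 - 1.6695)
x^{k+1} = 0.364
Step 2: z-update.
Minimize 5*z^2 + 0*z + (0.5/2)*(0.364 - z + 1.6695)^2
FOC: (2*5 + 0.5)*z = 0 + 0.5*(0.364 + 1.6695)
z^{k+1} = 0.0968
Step 3: u-update.
u^{k+1} = 1.6695 + 0.364 - 0.0968 = 1.9366
Step 4: Primal residual = |0.364 - 0.0968| = 0.2671


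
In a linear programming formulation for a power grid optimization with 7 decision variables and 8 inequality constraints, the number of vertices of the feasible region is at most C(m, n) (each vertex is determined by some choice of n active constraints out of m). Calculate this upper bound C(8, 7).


Each vertex corresponds to some choice of n active constraints out of m, so the number of vertices is at most C(m, n) = m! / (n!(m-n)!).
m = 8, n = 7
Numerator: 8 * 7 * 6 * 5 * 4 * 3 * 2
Denominator: 7! = 5040
C(8, 7) = 8


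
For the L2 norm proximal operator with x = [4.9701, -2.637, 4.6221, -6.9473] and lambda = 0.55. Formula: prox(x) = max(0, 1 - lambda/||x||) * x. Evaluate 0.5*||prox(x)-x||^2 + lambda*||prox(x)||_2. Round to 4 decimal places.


Step 1: Compute ||x||.
||x|| = 10.064
Step 2: Compute scaling factor.
scale = max(0, 1 - 0.55/10.064) = 0.9453
Step 3: prox(x) = [4.6985, -2.4929, 4.3695, -6.5676]
||prox(x)|| = 9.514
Step 4: Proximal objective.
0.5*||prox-x||^2 = 0.1513
lambda*||prox|| = 5.2327
Total = 5.384


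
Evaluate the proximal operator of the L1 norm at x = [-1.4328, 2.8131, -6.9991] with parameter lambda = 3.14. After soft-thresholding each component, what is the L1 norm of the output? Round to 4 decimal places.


Soft-thresholding with lambda = 3.14:
prox(-1.4328) = sign(-1.4328)*max(|-1.4328| - 3.14, 0) = 0.0
prox(2.8131) = sign(2.8131)*max(|2.8131| - 3.14, 0) = 0.0
prox(-6.9991) = sign(-6.9991)*max(|-6.9991| - 3.14, 0) = -3.8591
prox(x) = [0.0, 0.0, -3.8591]
||prox(x)||_1 = 0.0 + 0.0 + 3.8591 = 3.8591


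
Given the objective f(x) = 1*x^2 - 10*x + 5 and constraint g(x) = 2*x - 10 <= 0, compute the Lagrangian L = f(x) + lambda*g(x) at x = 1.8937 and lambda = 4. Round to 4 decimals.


Step 1: Evaluate f(x).
f(1.8937) = 1*1.8937^2 - 10*1.8937 + 5 = -10.3509
Step 2: Evaluate g(x).
g(1.8937) = 2*1.8937 - 10 = -6.2126
Step 3: Compute Lagrangian.
L = -10.3509 + 4*-6.2126 = -35.2013


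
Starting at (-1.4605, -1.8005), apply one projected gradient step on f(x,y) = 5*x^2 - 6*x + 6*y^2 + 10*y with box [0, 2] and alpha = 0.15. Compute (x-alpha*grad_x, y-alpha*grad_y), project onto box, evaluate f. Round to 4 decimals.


Step 1: Compute gradient at (-1.4605, -1.8005).
grad_x = 2*5*-1.4605 - 6 = -20.605
grad_y = 2*6*-1.8005 + 10 = -11.606
Step 2: Gradient step.
x_raw = -1.4605 - 0.15*-20.605 = 1.6303
y_raw = -1.8005 - 0.15*-11.606 = -0.0596
Step 3: Project onto [0, 2].
x_proj = clip(1.6303) = 1.6303
y_proj = clip(-0.0596) = 0.0
Step 4: Evaluate f.
f(1.6303, 0.0) = 3.5071


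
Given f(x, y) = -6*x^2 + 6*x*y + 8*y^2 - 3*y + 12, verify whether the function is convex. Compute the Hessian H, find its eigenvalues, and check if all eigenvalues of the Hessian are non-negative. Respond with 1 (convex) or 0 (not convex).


The Hessian of f(x,y) = -6*x^2 + 6*x*y + 8*y^2 - 3*y + 12 is:
H = [[-12, 6], [6, 16]]
Trace = -12 + 16 = 4
Determinant = -12*16 - (6)^2 = -228
Discriminant = (4)^2 - 4*-228 = 928.0
Eigenvalues: lambda_1 = -13.2315, lambda_2 = 17.2315
The function is not convex.

0


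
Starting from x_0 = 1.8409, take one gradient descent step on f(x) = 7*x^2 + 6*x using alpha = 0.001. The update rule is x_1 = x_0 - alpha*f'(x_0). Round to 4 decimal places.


We compute the gradient at x_0 and apply the update.
f'(x) = 14*x + 6
f'(1.8409) = 14*1.8409 + 6 = 31.7726
x_1 = 1.8409 - 0.001*31.7726 = 1.8091


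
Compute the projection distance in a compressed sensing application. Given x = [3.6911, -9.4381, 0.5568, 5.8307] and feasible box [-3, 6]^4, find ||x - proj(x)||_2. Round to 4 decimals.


Project each component onto [-3, 6].
clip(3.6911) = 3.6911, clip(-9.4381) = -3.0, clip(0.5568) = 0.5568, clip(5.8307) = 5.8307
Projection = [3.6911, -3.0, 0.5568, 5.8307]
Squared diffs: [0.0, 41.4491, 0.0, 0.0]
Distance = sqrt(41.4491) = 6.4381


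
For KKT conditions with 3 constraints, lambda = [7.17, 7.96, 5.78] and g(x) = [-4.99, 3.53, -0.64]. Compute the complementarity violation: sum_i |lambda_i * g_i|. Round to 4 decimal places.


KKT complementary slackness check:
lambda_1 * g_1 = 7.17 * -4.99 = -35.7783
lambda_2 * g_2 = 7.96 * 3.53 = 28.0988
lambda_3 * g_3 = 5.78 * -0.64 = -3.6992
Total violation = 35.7783 + 28.0988 + 3.6992 = 67.5763


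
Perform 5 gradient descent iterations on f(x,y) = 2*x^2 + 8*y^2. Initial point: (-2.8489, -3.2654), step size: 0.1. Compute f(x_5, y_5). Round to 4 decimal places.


Gradient descent on f(x,y) = 2*x^2 + 8*y^2.
Starting point: (-2.8489, -3.2654), alpha = 0.1
Step 1: grad_x = 2*2*-2.8489 = -11.3956, grad_y = 2*8*-3.2654 = -52.2464
  x_1 = -2.8489 - 0.1*-11.3956 = -1.7093
  y_1 = -3.2654 - 0.1*-52.2464 = 1.9592
Step 2: grad_x = 2*2*-1.7093 = -6.8374, grad_y = 2*8*1.9592 = 31.3478
  x_2 = -1.7093 - 0.1*-6.8374 = -1.0256
  y_2 = 1.9592 - 0.1*31.3478 = -1.1755
Step 3: grad_x = 2*2*-1.0256 = -4.1024, grad_y = 2*8*-1.1755 = -18.8087
  x_3 = -1.0256 - 0.1*-4.1024 = -0.6154
  y_3 = -1.1755 - 0.1*-18.8087 = 0.7053
Step 4: grad_x = 2*2*-0.6154 = -2.4614, grad_y = 2*8*0.7053 = 11.2852
  x_4 = -0.6154 - 0.1*-2.4614 = -0.3692
  y_4 = 0.7053 - 0.1*11.2852 = -0.4232
Step 5: grad_x = 2*2*-0.3692 = -1.4769, grad_y = 2*8*-0.4232 = -6.7711
  x_5 = -0.3692 - 0.1*-1.4769 = -0.2215
  y_5 = -0.4232 - 0.1*-6.7711 = 0.2539
f(-0.2215, 0.2539) = 2*(-0.2215)^2 + 8*0.2539^2 = 0.6139


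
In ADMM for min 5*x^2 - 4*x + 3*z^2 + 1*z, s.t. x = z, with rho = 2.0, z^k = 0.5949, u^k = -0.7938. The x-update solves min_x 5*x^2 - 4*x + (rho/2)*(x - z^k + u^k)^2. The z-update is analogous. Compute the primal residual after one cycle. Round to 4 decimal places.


ADMM iteration with rho = 2.0, z^k = 0.5949, u^k = -0.7938
Step 1: x-update.
Minimize 5*x^2 - 4*x + (2.0/2)*(x - 0.5949 - 0.7938)^2
FOC: (2*5 + 2.0)*x = 4 + 2.0*(0.5949 + 0.7938)
x^{k+1} = 0.5648
Step 2: z-update.
Minimize 3*z^2 + 1*z + (2.0/2)*(0.5648 - z - 0.7938)^2
FOC: (2*3 + 2.0)*z = -1 + 2.0*(0.5648 - 0.7938)
z^{k+1} = -0.1823
Step 3: u-update.
u^{k+1} = -0.7938 + 0.5648 + 0.1823 = -0.0468
Step 4: Primal residual = |0.5648 + 0.1823| = 0.747


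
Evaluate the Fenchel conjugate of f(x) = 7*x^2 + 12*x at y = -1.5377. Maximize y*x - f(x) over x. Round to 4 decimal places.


f*(y) = sup_x {y*x - a*x^2 - b*x} = sup_x {(y-b)*x - a*x^2}
FOC: (y - b) - 2a*x = 0 => x* = (y - b)/(2a)
x* = (-1.5377 - 12)/(2*7) = -0.967
f*(-1.5377) = (y-b)^2/(4a) = (-1.5377 - 12)^2/(4*7)
= 183.2693/28 = 6.5453


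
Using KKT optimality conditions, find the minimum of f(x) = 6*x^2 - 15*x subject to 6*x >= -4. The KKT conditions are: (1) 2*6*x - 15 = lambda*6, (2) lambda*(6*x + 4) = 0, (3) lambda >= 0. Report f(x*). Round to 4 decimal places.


Step 1: Try lambda = 0 (constraint inactive).
Stationarity: 2*6*x - 15 = 0
x* = 15/(2*6) = 1.25
Check constraint: 6*1.25 = 7.5 >= -4 -- satisfied.
Step 2: Compute optimal value.
f(x*) = 6*1.25^2 - 15*1.25 = -9.375


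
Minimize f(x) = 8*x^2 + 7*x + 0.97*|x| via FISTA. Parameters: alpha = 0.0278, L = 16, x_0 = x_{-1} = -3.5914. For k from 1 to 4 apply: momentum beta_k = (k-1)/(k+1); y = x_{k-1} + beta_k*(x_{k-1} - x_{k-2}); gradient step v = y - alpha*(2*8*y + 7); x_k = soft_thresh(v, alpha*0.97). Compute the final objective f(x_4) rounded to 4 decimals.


FISTA on f(x) = 8*x^2 + 7*x + 0.97*|x|
L = 16, alpha = 0.0278
Iteration 1: beta = 0.0, y = -3.5914 + 0.0*(-3.5914 + 3.5914) = -3.5914
  grad(y) = -50.4624, v = y - alpha*grad = -2.1885
  prox(v) = soft_thresh(-2.1885, 0.027) = -2.1616
Iteration 2: beta = 0.3333, y = -2.1616 + 0.3333*(-2.1616 + 3.5914) = -1.685
  grad(y) = -19.9596, v = y - alpha*grad = -1.1301
  prox(v) = soft_thresh(-1.1301, 0.027) = -1.1031
Iteration 3: beta = 0.5, y = -1.1031 + 0.5*(-1.1031 + 2.1616) = -0.5739
  grad(y) = -2.1825, v = y - alpha*grad = -0.5132
  prox(v) = soft_thresh(-0.5132, 0.027) = -0.4863
Iteration 4: beta = 0.6, y = -0.4863 + 0.6*(-0.4863 + 1.1031) = -0.1161
  grad(y) = 5.1416, v = y - alpha*grad = -0.2591
  prox(v) = soft_thresh(-0.2591, 0.027) = -0.2321
f(x_4) = 8*(-0.2321)^2 + 7*(-0.2321) + 0.97*|-0.2321| = -0.9686


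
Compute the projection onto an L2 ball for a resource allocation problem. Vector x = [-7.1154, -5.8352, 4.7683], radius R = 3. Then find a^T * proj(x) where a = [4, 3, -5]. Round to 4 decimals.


Step 1: Compute ||x|| (intermediates to 6 decimals).
||x|| = sqrt((-7.1154)^2 + (-5.8352)^2 + 4.7683^2) = 10.364129
Step 2: Project.
Since ||x|| > R, scale = R/||x|| = 3/10.364129 = 0.28946, proj(x) = scale * x
proj(x) = [-2.059624, -1.689057, 1.380232]
Step 3: Dot product.
a^T * proj(x) = 4*(-2.059624) + 3*(-1.689057) - 5*1.380232 = -20.2068


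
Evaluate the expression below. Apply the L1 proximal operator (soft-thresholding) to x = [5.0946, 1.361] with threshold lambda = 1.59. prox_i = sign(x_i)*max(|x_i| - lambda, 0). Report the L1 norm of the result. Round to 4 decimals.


Soft-thresholding with lambda = 1.59:
prox(5.0946) = sign(5.0946)*max(|5.0946| - 1.59, 0) = 3.5046
prox(1.361) = sign(1.361)*max(|1.361| - 1.59, 0) = 0.0
prox(x) = [3.5046, 0.0]
||prox(x)||_1 = 3.5046 + 0.0 = 3.5046


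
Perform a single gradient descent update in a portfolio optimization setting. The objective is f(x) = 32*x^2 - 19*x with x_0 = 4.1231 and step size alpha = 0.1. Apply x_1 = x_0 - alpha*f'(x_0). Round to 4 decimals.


We compute the gradient at x_0 and apply the update.
f'(x) = 64*x - 19
f'(4.1231) = 64*4.1231 - 19 = 244.8784
x_1 = 4.1231 - 0.1*244.8784 = -20.3647


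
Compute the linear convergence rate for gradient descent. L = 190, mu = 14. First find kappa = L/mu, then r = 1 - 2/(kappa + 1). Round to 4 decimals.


Step 1: Compute the condition number.
kappa = L/mu = 190/14 = 13.5714
Step 2: Compute the convergence rate.
r = 1 - 2/(kappa + 1) = 1 - 2*mu/(L + mu) = (L - mu)/(L + mu) = 176/204 = 0.8627


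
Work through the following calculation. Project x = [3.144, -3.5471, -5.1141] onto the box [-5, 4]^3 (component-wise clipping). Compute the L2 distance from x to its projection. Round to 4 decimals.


Project each component onto [-5, 4].
clip(3.144) = 3.144, clip(-3.5471) = -3.5471, clip(-5.1141) = -5.0
Projection = [3.144, -3.5471, -5.0]
Squared diffs: [0.0, 0.0, 0.013]
Distance = sqrt(0.013) = 0.1141


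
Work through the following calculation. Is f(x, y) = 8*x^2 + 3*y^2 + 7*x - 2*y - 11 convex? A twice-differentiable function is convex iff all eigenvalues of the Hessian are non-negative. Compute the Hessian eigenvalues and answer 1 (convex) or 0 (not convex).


The Hessian of f(x,y) = 8*x^2 + 3*y^2 + 7*x - 2*y - 11 is:
H = [[16, 0], [0, 6]]
Trace = 16 + 6 = 22
Determinant = 16*6 - (0)^2 = 96
Discriminant = (22)^2 - 4*96 = 100.0
Eigenvalues: lambda_1 = 6.0, lambda_2 = 16.0
The function is convex.

1


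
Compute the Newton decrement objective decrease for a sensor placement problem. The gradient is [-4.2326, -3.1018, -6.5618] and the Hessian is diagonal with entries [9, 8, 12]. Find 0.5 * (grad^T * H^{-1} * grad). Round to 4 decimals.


Step 1: H is diagonal, so H^(-1) * g = [-0.4703, -0.3877, -0.5468].
Step 2: g^T H^(-1) g = sum_i g_i^2 / H_ii
  = (-4.2326)^2/9 + (-3.1018)^2/8 + (-6.5618)^2/12
  = 1.9905 + 1.2026 + 3.5881 = 6.7813
Step 3: Objective decrease = 0.5 * g^T H^(-1) g = 3.3906


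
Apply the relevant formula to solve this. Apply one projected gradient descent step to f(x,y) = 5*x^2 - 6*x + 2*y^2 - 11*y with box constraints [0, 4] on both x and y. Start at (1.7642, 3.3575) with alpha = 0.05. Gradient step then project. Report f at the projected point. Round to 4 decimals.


Step 1: Compute gradient at (1.7642, 3.3575).
grad_x = 2*5*1.7642 - 6 = 11.642
grad_y = 2*2*3.3575 - 11 = 2.43
Step 2: Gradient step.
x_raw = 1.7642 - 0.05*11.642 = 1.1821
y_raw = 3.3575 - 0.05*2.43 = 3.236
Step 3: Project onto [0, 4].
x_proj = clip(1.1821) = 1.1821
y_proj = clip(3.236) = 3.236
Step 4: Evaluate f.
f(1.1821, 3.236) = -14.7584


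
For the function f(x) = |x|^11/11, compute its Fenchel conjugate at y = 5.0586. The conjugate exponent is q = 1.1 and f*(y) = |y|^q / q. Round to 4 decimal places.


The conjugate exponent q satisfies 1/p + 1/q = 1.
p = 11, so q = 11/(11 - 1) = 1.1
|y|^q = 5.0586^1.1 = 5.9489
f*(5.0586) = 5.9489 / 1.1 = 5.408


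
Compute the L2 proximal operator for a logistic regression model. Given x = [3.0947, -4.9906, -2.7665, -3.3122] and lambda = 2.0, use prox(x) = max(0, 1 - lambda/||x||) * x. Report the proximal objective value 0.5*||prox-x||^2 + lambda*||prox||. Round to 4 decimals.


Step 1: Compute ||x||.
||x|| = 7.2875
Step 2: Compute scaling factor.
scale = max(0, 1 - 2.0/7.2875) = 0.7256
Step 3: prox(x) = [2.2454, -3.621, -2.0073, -2.4032]
||prox(x)|| = 5.2875
Step 4: Proximal objective.
0.5*||prox-x||^2 = 2.0
lambda*||prox|| = 10.575
Total = 12.575


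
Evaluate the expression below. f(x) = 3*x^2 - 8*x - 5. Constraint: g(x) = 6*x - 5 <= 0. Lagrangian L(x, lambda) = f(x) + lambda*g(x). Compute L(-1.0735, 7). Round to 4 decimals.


Step 1: Evaluate f(x).
f(-1.0735) = 3*(-1.0735)^2 - 8*(-1.0735) - 5 = 7.0452
Step 2: Evaluate g(x).
g(-1.0735) = 6*-1.0735 - 5 = -11.441
Step 3: Compute Lagrangian.
L = 7.0452 + 7*-11.441 = -73.0418


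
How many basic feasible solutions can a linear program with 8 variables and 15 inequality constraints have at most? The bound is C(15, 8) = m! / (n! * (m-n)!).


Each vertex corresponds to some choice of n active constraints out of m, so the number of vertices is at most C(m, n) = m! / (n!(m-n)!).
m = 15, n = 8
Numerator: 15 * 14 * 13 * 12 * 11 * 10 * 9 * 8
Denominator: 8! = 40320
C(15, 8) = 6435


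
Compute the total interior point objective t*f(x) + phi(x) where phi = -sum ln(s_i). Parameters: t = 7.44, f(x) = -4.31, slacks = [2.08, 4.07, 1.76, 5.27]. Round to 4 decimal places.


Step 1: Compute log-barrier.
ln values: [0.7324, 1.4036, 0.5653, 1.662]
phi = -(0.7324 + 1.4036 + 0.5653 + 1.662) = -4.3634
Step 2: Compute augmented objective.
t*f(x) = 7.44*-4.31 = -32.0664
Total = -32.0664 - 4.3634 = -36.4298


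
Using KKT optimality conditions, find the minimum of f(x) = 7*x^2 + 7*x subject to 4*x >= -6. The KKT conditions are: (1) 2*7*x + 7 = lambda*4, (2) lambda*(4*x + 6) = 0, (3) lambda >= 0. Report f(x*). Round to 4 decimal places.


Step 1: Try lambda = 0 (constraint inactive).
Stationarity: 2*7*x + 7 = 0
x* = -7/(2*7) = -0.5
Check constraint: 4*-0.5 = -2.0 >= -6 -- satisfied.
Step 2: Compute optimal value.
f(x*) = 7*(-0.5)^2 + 7*(-0.5) = -1.75


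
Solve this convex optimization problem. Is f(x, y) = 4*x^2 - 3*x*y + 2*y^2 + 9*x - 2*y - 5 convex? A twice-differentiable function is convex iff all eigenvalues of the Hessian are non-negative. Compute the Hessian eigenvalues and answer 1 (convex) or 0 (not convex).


The Hessian of f(x,y) = 4*x^2 - 3*x*y + 2*y^2 + 9*x - 2*y - 5 is:
H = [[8, -3], [-3, 4]]
Trace = 8 + 4 = 12
Determinant = 8*4 - (-3)^2 = 23
Discriminant = (12)^2 - 4*23 = 52.0
Eigenvalues: lambda_1 = 2.3944, lambda_2 = 9.6056
The function is convex.

1


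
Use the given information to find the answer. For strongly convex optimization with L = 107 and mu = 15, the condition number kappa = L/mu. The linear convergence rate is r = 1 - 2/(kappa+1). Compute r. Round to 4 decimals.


Step 1: Compute the condition number.
kappa = L/mu = 107/15 = 7.1333
Step 2: Compute the convergence rate.
r = 1 - 2/(kappa + 1) = 1 - 2*mu/(L + mu) = (L - mu)/(L + mu) = 92/122 = 0.7541


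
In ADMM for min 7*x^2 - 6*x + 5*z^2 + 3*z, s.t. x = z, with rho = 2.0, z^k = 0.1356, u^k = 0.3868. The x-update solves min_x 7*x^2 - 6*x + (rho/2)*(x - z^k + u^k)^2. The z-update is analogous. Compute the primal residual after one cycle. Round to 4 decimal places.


ADMM iteration with rho = 2.0, z^k = 0.1356, u^k = 0.3868
Step 1: x-update.
Minimize 7*x^2 - 6*x + (2.0/2)*(x - 0.1356 + 0.3868)^2
FOC: (2*7 + 2.0)*x = 6 + 2.0*(0.1356 - 0.3868)
x^{k+1} = 0.3436
Step 2: z-update.
Minimize 5*z^2 + 3*z + (2.0/2)*(0.3436 - z + 0.3868)^2
FOC: (2*5 + 2.0)*z = -3 + 2.0*(0.3436 + 0.3868)
z^{k+1} = -0.1283
Step 3: u-update.
u^{k+1} = 0.3868 + 0.3436 + 0.1283 = 0.8587
Step 4: Primal residual = |0.3436 + 0.1283| = 0.4719


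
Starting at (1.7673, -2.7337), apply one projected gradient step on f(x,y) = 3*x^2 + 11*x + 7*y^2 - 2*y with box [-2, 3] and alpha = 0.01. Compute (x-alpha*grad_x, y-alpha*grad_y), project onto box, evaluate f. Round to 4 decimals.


Step 1: Compute gradient at (1.7673, -2.7337).
grad_x = 2*3*1.7673 + 11 = 21.6038
grad_y = 2*7*-2.7337 - 2 = -40.2718
Step 2: Gradient step.
x_raw = 1.7673 - 0.01*21.6038 = 1.5513
y_raw = -2.7337 - 0.01*-40.2718 = -2.331
Step 3: Project onto [-2, 3].
x_proj = clip(1.5513) = 1.5513
y_proj = clip(-2.331) = -2.0
Step 4: Evaluate f.
f(1.5513, -2.0) = 56.2831


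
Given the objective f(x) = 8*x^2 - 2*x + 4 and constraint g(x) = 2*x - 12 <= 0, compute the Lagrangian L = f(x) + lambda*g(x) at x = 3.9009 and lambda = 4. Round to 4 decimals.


Step 1: Evaluate f(x).
f(3.9009) = 8*3.9009^2 - 2*3.9009 + 4 = 117.9344
Step 2: Evaluate g(x).
g(3.9009) = 2*3.9009 - 12 = -4.1982
Step 3: Compute Lagrangian.
L = 117.9344 + 4*-4.1982 = 101.1416


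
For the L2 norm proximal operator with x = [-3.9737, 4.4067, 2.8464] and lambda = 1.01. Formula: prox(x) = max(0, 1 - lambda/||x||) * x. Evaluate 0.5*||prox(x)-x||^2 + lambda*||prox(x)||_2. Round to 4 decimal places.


Step 1: Compute ||x||.
||x|| = 6.5811
Step 2: Compute scaling factor.
scale = max(0, 1 - 1.01/6.5811) = 0.8465
Step 3: prox(x) = [-3.3639, 3.7304, 2.4096]
||prox(x)|| = 5.5711
Step 4: Proximal objective.
0.5*||prox-x||^2 = 0.5101
lambda*||prox|| = 5.6268
Total = 6.1369


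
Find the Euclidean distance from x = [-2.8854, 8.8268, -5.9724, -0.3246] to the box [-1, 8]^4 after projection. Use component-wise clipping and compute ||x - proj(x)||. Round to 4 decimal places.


Project each component onto [-1, 8].
clip(-2.8854) = -1.0, clip(8.8268) = 8.0, clip(-5.9724) = -1.0, clip(-0.3246) = -0.3246
Projection = [-1.0, 8.0, -1.0, -0.3246]
Squared diffs: [3.5547, 0.6836, 24.7248, 0.0]
Distance = sqrt(28.9631) = 5.3817


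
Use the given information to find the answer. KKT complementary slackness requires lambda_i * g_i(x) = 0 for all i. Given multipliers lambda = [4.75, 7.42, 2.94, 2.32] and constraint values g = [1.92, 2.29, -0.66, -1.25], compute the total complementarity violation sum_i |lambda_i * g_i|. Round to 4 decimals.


KKT complementary slackness check:
lambda_1 * g_1 = 4.75 * 1.92 = 9.12
lambda_2 * g_2 = 7.42 * 2.29 = 16.9918
lambda_3 * g_3 = 2.94 * -0.66 = -1.9404
lambda_4 * g_4 = 2.32 * -1.25 = -2.9
Total violation = 9.12 + 16.9918 + 1.9404 + 2.9 = 30.9522


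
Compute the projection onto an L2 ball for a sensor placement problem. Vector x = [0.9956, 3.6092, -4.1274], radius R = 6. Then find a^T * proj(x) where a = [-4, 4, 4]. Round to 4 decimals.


Step 1: Compute ||x|| (intermediates to 6 decimals).
||x|| = sqrt(0.9956^2 + 3.6092^2 + (-4.1274)^2) = 5.57252
Step 2: Project.
Since ||x|| <= R, proj = x (no scaling needed).
proj(x) = [0.9956, 3.6092, -4.1274]
Step 3: Dot product.
a^T * proj(x) = -4*0.9956 + 4*3.6092 + 4*(-4.1274) = -6.0552


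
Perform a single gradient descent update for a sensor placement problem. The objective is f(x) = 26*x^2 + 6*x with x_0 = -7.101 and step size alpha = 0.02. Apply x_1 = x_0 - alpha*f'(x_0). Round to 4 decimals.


We compute the gradient at x_0 and apply the update.
f'(x) = 52*x + 6
f'(-7.101) = 52*-7.101 + 6 = -363.252
x_1 = -7.101 - 0.02*-363.252 = 0.164


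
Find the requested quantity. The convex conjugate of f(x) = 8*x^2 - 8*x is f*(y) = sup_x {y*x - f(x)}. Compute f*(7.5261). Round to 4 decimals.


f*(y) = sup_x {y*x - a*x^2 - b*x} = sup_x {(y-b)*x - a*x^2}
FOC: (y - b) - 2a*x = 0 => x* = (y - b)/(2a)
x* = (7.5261 + 8)/(2*8) = 0.9704
f*(7.5261) = (y-b)^2/(4a) = (7.5261 + 8)^2/(4*8)
= 241.0598/32 = 7.5331


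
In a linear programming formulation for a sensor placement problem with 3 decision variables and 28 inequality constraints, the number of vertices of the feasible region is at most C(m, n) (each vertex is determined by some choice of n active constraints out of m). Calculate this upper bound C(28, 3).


Each vertex corresponds to some choice of n active constraints out of m, so the number of vertices is at most C(m, n) = m! / (n!(m-n)!).
m = 28, n = 3
Numerator: 28 * 27 * 26
Denominator: 3! = 6
C(28, 3) = 3276


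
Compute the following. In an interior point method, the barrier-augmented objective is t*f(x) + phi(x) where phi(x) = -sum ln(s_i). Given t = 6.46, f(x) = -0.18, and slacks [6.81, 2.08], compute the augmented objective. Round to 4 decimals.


Step 1: Compute log-barrier.
ln values: [1.9184, 0.7324]
phi = -(1.9184 + 0.7324) = -2.6508
Step 2: Compute augmented objective.
t*f(x) = 6.46*-0.18 = -1.1628
Total = -1.1628 - 2.6508 = -3.8136


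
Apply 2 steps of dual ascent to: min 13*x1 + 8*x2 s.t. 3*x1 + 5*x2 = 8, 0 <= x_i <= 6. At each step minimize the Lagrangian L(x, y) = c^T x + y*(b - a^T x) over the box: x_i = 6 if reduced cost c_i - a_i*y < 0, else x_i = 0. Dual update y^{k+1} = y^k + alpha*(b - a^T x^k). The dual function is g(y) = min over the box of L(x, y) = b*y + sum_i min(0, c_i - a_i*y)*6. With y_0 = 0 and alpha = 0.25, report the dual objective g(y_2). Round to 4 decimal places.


Dual ascent for LP: min 13*x1 + 8*x2, 3*x1 + 5*x2 = 8, 0 <= x_i <= 6
Step 1: y^k = 0.0, reduced costs: (13.0, 8.0)
  x^k = (0.0, 0.0), subgradient = b - a^T x = 8.0
  y^{k+1} = 0.0 + 0.25*8.0 = 2.0
Step 2: y^k = 2.0, reduced costs: (7.0, -2.0)
  x^k = (0.0, 6.0), subgradient = b - a^T x = -22.0
  y^{k+1} = 2.0 + 0.25*-22.0 = -3.5
Dual objective at y_2 = -3.5: reduced costs (23.5, 25.5), box minimizer x = (0.0, 0.0)
g(y_2) = b*y + (c1 - a1*y)*x1 + (c2 - a2*y)*x2 = 8*(-3.5) + 23.5*0.0 + 25.5*0.0 = -28.0 + 0.0 + 0.0 = -28.0


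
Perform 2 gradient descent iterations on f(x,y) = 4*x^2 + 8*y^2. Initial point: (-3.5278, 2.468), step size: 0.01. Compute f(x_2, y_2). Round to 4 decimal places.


Gradient descent on f(x,y) = 4*x^2 + 8*y^2.
Starting point: (-3.5278, 2.468), alpha = 0.01
Step 1: grad_x = 2*4*-3.5278 = -28.2224, grad_y = 2*8*2.468 = 39.488
  x_1 = -3.5278 - 0.01*-28.2224 = -3.2456
  y_1 = 2.468 - 0.01*39.488 = 2.0731
Step 2: grad_x = 2*4*-3.2456 = -25.9646, grad_y = 2*8*2.0731 = 33.1699
  x_2 = -3.2456 - 0.01*-25.9646 = -2.9859
  y_2 = 2.0731 - 0.01*33.1699 = 1.7414
f(-2.9859, 1.7414) = 4*(-2.9859)^2 + 8*1.7414^2 = 59.9235


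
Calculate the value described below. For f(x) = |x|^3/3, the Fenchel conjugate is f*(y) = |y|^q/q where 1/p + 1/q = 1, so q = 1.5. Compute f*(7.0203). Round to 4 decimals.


The conjugate exponent q satisfies 1/p + 1/q = 1.
p = 3, so q = 3/(3 - 1) = 1.5
|y|^q = 7.0203^1.5 = 18.6009
f*(7.0203) = 18.6009 / 1.5 = 12.4006


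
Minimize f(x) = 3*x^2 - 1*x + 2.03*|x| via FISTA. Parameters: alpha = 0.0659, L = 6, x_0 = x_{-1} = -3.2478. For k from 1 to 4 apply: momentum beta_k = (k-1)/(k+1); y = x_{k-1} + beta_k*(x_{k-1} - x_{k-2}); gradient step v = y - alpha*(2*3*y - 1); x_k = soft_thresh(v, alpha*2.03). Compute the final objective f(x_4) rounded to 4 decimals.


FISTA on f(x) = 3*x^2 - 1*x + 2.03*|x|
L = 6, alpha = 0.0659
Iteration 1: beta = 0.0, y = -3.2478 + 0.0*(-3.2478 + 3.2478) = -3.2478
  grad(y) = -20.4868, v = y - alpha*grad = -1.8977
  prox(v) = soft_thresh(-1.8977, 0.1338) = -1.7639
Iteration 2: beta = 0.3333, y = -1.7639 + 0.3333*(-1.7639 + 3.2478) = -1.2693
  grad(y) = -8.6159, v = y - alpha*grad = -0.7015
  prox(v) = soft_thresh(-0.7015, 0.1338) = -0.5678
Iteration 3: beta = 0.5, y = -0.5678 + 0.5*(-0.5678 + 1.7639) = 0.0303
  grad(y) = -0.818, v = y - alpha*grad = 0.0842
  prox(v) = soft_thresh(0.0842, 0.1338) = 0.0
Iteration 4: beta = 0.6, y = 0.0 + 0.6*(0.0 + 0.5678) = 0.3407
  grad(y) = 1.0439, v = y - alpha*grad = 0.2719
  prox(v) = soft_thresh(0.2719, 0.1338) = 0.1381
f(x_4) = 3*0.1381^2 - 1*0.1381 + 2.03*|0.1381| = 0.1994


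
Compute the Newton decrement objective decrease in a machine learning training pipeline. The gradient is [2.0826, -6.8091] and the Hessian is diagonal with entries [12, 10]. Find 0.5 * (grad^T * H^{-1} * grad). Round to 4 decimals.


Step 1: H is diagonal, so H^(-1) * g = [0.1736, -0.6809].
Step 2: g^T H^(-1) g = sum_i g_i^2 / H_ii
  = (2.0826)^2/12 + (-6.8091)^2/10
  = 0.3614 + 4.6364 = 4.9978
Step 3: Objective decrease = 0.5 * g^T H^(-1) g = 2.4989


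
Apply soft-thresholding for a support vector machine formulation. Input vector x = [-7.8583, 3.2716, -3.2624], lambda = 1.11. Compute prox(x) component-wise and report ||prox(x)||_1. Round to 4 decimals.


Soft-thresholding with lambda = 1.11:
prox(-7.8583) = sign(-7.8583)*max(|-7.8583| - 1.11, 0) = -6.7483
prox(3.2716) = sign(3.2716)*max(|3.2716| - 1.11, 0) = 2.1616
prox(-3.2624) = sign(-3.2624)*max(|-3.2624| - 1.11, 0) = -2.1524
prox(x) = [-6.7483, 2.1616, -2.1524]
||prox(x)||_1 = 6.7483 + 2.1616 + 2.1524 = 11.0623


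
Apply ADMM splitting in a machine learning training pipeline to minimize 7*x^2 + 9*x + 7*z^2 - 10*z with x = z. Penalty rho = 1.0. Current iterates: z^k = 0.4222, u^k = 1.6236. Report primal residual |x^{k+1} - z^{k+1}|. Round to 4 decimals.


ADMM iteration with rho = 1.0, z^k = 0.4222, u^k = 1.6236
Step 1: x-update.
Minimize 7*x^2 + 9*x + (1.0/2)*(x - 0.4222 + 1.6236)^2
FOC: (2*7 + 1.0)*x = -9 + 1.0*(0.4222 - 1.6236)
x^{k+1} = -0.6801
Step 2: z-update.
Minimize 7*z^2 - 10*z + (1.0/2)*(-0.6801 - z + 1.6236)^2
FOC: (2*7 + 1.0)*z = 10 + 1.0*(-0.6801 + 1.6236)
z^{k+1} = 0.7296
Step 3: u-update.
u^{k+1} = 1.6236 - 0.6801 - 0.7296 = 0.2139
Step 4: Primal residual = |-0.6801 - 0.7296| = 1.4097


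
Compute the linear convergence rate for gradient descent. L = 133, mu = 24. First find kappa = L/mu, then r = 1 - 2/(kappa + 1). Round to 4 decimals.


Step 1: Compute the condition number.
kappa = L/mu = 133/24 = 5.5417
Step 2: Compute the convergence rate.
r = 1 - 2/(kappa + 1) = 1 - 2*mu/(L + mu) = (L - mu)/(L + mu) = 109/157 = 0.6943


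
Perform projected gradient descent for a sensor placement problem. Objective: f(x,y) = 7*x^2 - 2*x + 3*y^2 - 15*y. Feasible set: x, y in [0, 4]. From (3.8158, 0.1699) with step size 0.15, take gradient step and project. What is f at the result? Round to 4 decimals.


Step 1: Compute gradient at (3.8158, 0.1699).
grad_x = 2*7*3.8158 - 2 = 51.4212
grad_y = 2*3*0.1699 - 15 = -13.9806
Step 2: Gradient step.
x_raw = 3.8158 - 0.15*51.4212 = -3.8974
y_raw = 0.1699 - 0.15*-13.9806 = 2.267
Step 3: Project onto [0, 4].
x_proj = clip(-3.8974) = 0.0
y_proj = clip(2.267) = 2.267
Step 4: Evaluate f.
f(0.0, 2.267) = -18.5871


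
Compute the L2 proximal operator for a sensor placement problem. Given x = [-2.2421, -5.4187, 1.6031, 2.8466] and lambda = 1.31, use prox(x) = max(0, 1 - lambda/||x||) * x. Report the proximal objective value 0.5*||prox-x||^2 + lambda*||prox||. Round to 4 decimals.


Step 1: Compute ||x||.
||x|| = 6.7129
Step 2: Compute scaling factor.
scale = max(0, 1 - 1.31/6.7129) = 0.8049
Step 3: prox(x) = [-1.8046, -4.3613, 1.2903, 2.2911]
||prox(x)|| = 5.4029
Step 4: Proximal objective.
0.5*||prox-x||^2 = 0.8581
lambda*||prox|| = 7.0778
Total = 7.9358


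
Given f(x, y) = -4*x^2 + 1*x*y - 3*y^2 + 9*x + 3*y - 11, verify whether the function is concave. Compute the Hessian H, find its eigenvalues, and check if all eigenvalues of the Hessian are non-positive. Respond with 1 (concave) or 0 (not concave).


The Hessian of f(x,y) = -4*x^2 + 1*x*y - 3*y^2 + 9*x + 3*y - 11 is:
H = [[-8, 1], [1, -6]]
Trace = -8 - 6 = -14
Determinant = -8*-6 - (1)^2 = 47
Discriminant = (-14)^2 - 4*47 = 8.0
Eigenvalues: lambda_1 = -8.4142, lambda_2 = -5.5858
The function is concave.

1


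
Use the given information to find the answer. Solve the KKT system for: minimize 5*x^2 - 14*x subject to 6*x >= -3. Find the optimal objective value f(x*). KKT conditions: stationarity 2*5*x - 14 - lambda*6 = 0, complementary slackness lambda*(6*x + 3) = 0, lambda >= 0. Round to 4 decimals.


Step 1: Try lambda = 0 (constraint inactive).
Stationarity: 2*5*x - 14 = 0
x* = 14/(2*5) = 1.4
Check constraint: 6*1.4 = 8.4 >= -3 -- satisfied.
Step 2: Compute optimal value.
f(x*) = 5*1.4^2 - 14*1.4 = -9.8


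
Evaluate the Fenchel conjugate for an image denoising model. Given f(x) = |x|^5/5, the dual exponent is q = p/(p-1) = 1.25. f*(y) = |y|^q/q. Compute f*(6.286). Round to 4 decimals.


The conjugate exponent q satisfies 1/p + 1/q = 1.
p = 5, so q = 5/(5 - 1) = 1.25
|y|^q = 6.286^1.25 = 9.9533
f*(6.286) = 9.9533 / 1.25 = 7.9627


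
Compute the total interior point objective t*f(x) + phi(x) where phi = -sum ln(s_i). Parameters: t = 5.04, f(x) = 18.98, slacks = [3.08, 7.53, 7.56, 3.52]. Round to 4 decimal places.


Step 1: Compute log-barrier.
ln values: [1.1249, 2.0189, 2.0229, 1.2585]
phi = -(1.1249 + 2.0189 + 2.0229 + 1.2585) = -6.4252
Step 2: Compute augmented objective.
t*f(x) = 5.04*18.98 = 95.6592
Total = 95.6592 - 6.4252 = 89.234


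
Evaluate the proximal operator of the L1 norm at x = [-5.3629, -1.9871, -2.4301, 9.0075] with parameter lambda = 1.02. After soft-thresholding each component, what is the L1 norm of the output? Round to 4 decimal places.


Soft-thresholding with lambda = 1.02:
prox(-5.3629) = sign(-5.3629)*max(|-5.3629| - 1.02, 0) = -4.3429
prox(-1.9871) = sign(-1.9871)*max(|-1.9871| - 1.02, 0) = -0.9671
prox(-2.4301) = sign(-2.4301)*max(|-2.4301| - 1.02, 0) = -1.4101
prox(9.0075) = sign(9.0075)*max(|9.0075| - 1.02, 0) = 7.9875
prox(x) = [-4.3429, -0.9671, -1.4101, 7.9875]
||prox(x)||_1 = 4.3429 + 0.9671 + 1.4101 + 7.9875 = 14.7076


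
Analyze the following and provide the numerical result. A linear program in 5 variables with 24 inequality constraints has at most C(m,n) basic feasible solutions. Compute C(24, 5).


Each vertex corresponds to some choice of n active constraints out of m, so the number of vertices is at most C(m, n) = m! / (n!(m-n)!).
m = 24, n = 5
Numerator: 24 * 23 * 22 * 21 * 20
Denominator: 5! = 120
C(24, 5) = 42504


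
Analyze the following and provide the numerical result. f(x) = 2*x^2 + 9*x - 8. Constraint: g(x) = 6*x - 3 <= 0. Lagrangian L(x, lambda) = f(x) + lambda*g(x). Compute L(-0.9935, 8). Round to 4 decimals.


Step 1: Evaluate f(x).
f(-0.9935) = 2*(-0.9935)^2 + 9*(-0.9935) - 8 = -14.9674
Step 2: Evaluate g(x).
g(-0.9935) = 6*-0.9935 - 3 = -8.961
Step 3: Compute Lagrangian.
L = -14.9674 + 8*-8.961 = -86.6554


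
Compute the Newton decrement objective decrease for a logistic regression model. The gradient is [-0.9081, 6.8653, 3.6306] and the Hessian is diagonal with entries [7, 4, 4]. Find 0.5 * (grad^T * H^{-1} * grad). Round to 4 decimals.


Step 1: H is diagonal, so H^(-1) * g = [-0.1297, 1.7163, 0.9077].
Step 2: g^T H^(-1) g = sum_i g_i^2 / H_ii
  = (-0.9081)^2/7 + (6.8653)^2/4 + (3.6306)^2/4
  = 0.1178 + 11.7831 + 3.2953 = 15.1962
Step 3: Objective decrease = 0.5 * g^T H^(-1) g = 7.5981


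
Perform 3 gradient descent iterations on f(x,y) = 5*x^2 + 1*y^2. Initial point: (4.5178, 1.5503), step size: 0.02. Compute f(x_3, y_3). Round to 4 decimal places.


Gradient descent on f(x,y) = 5*x^2 + 1*y^2.
Starting point: (4.5178, 1.5503), alpha = 0.02
Step 1: grad_x = 2*5*4.5178 = 45.178, grad_y = 2*1*1.5503 = 3.1006
  x_1 = 4.5178 - 0.02*45.178 = 3.6142
  y_1 = 1.5503 - 0.02*3.1006 = 1.4883
Step 2: grad_x = 2*5*3.6142 = 36.1424, grad_y = 2*1*1.4883 = 2.9766
  x_2 = 3.6142 - 0.02*36.1424 = 2.8914
  y_2 = 1.4883 - 0.02*2.9766 = 1.4288
Step 3: grad_x = 2*5*2.8914 = 28.9139, grad_y = 2*1*1.4288 = 2.8575
  x_3 = 2.8914 - 0.02*28.9139 = 2.3131
  y_3 = 1.4288 - 0.02*2.8575 = 1.3716
f(2.3131, 1.3716) = 5*2.3131^2 + 1*1.3716^2 = 28.6338


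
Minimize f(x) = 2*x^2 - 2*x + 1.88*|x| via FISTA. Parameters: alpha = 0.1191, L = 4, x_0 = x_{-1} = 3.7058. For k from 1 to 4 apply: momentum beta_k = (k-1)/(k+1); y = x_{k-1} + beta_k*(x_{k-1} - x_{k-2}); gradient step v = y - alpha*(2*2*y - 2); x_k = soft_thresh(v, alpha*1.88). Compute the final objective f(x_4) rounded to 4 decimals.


FISTA on f(x) = 2*x^2 - 2*x + 1.88*|x|
L = 4, alpha = 0.1191
Iteration 1: beta = 0.0, y = 3.7058 + 0.0*(3.7058 - 3.7058) = 3.7058
  grad(y) = 12.8232, v = y - alpha*grad = 2.1786
  prox(v) = soft_thresh(2.1786, 0.2239) = 1.9546
Iteration 2: beta = 0.3333, y = 1.9546 + 0.3333*(1.9546 - 3.7058) = 1.3709
  grad(y) = 3.4837, v = y - alpha*grad = 0.956
  prox(v) = soft_thresh(0.956, 0.2239) = 0.7321
Iteration 3: beta = 0.5, y = 0.7321 + 0.5*(0.7321 - 1.9546) = 0.1208
  grad(y) = -1.5166, v = y - alpha*grad = 0.3015
  prox(v) = soft_thresh(0.3015, 0.2239) = 0.0776
Iteration 4: beta = 0.6, y = 0.0776 + 0.6*(0.0776 - 0.7321) = -0.3152
  grad(y) = -3.2606, v = y - alpha*grad = 0.0732
  prox(v) = soft_thresh(0.0732, 0.2239) = 0.0
f(x_4) = 2*0.0^2 - 2*0.0 + 1.88*|0.0| = 0.0
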